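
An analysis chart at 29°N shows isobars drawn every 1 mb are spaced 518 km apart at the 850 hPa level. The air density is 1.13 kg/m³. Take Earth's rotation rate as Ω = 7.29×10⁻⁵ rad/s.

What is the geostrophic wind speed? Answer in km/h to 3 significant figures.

8.70 km/h

Coriolis parameter at 29°N:
f = 2Ω sin φ = 2 × 7.29×10⁻⁵ × sin 29° = 7.07×10⁻⁵ s⁻¹
Pressure gradient: |∂P/∂n| = 100 Pa / 518000 m = 1.93×10⁻⁴ Pa/m
Geostrophic balance (pressure-gradient force = Coriolis force):
V_g = (1/(fρ)) |∂P/∂n| = 1.93×10⁻⁴ / (7.07×10⁻⁵ × 1.13) = 2.42 m/s
Converting: 2.42 m/s × 3.6 = 8.70 km/h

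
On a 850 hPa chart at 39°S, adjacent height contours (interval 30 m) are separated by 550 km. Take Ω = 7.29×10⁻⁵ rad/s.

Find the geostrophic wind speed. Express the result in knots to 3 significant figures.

11.3 knots

Coriolis parameter at 39°S:
f = 2Ω sin φ = 2 × 7.29×10⁻⁵ × sin 39° = 9.18×10⁻⁵ s⁻¹
Height gradient: |∂Z/∂n| = 30 m / 550000 m = 5.45×10⁻⁵
On a pressure surface, geostrophic balance gives V_g = (g/f)|∂Z/∂n|:
V_g = 9.81 × 5.45×10⁻⁵ / 9.18×10⁻⁵ = 5.83 m/s
Converting: 5.83 m/s × 1.944 = 11.3 knots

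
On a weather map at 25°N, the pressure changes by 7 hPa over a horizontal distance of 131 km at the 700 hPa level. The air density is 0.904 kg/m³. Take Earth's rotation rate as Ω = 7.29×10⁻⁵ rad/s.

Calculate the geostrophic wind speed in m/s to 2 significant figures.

96 m/s

Coriolis parameter at 25°N:
f = 2Ω sin φ = 2 × 7.29×10⁻⁵ × sin 25° = 6.16×10⁻⁵ s⁻¹
Pressure gradient: |∂P/∂n| = 700 Pa / 131000 m = 5.34×10⁻³ Pa/m
Geostrophic balance (pressure-gradient force = Coriolis force):
V_g = (1/(fρ)) |∂P/∂n| = 5.34×10⁻³ / (6.16×10⁻⁵ × 0.904) = 95.9 m/s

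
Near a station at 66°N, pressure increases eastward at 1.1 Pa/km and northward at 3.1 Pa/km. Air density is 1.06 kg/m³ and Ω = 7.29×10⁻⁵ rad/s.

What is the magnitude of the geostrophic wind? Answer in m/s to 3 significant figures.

Coriolis parameter at 66°N:
f = 2Ω sin φ = 2 × 7.29×10⁻⁵ × sin 66° = 1.33×10⁻⁴ s⁻¹
Component geostrophic relations (x east, y north):
u_g = −(1/(fρ)) ∂P/∂y,  v_g = (1/(fρ)) ∂P/∂x
u_g = −(3.1×10⁻³)/(1.33×10⁻⁴ × 1.06) = −22.0 m/s;  v_g = (1.1×10⁻³)/(1.33×10⁻⁴ × 1.06) = 7.79 m/s
|V_g| = √(u_g² + v_g²) = 23.3 m/s

23.3 m/s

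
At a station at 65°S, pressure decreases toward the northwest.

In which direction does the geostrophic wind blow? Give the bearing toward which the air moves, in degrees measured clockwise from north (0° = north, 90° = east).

The pressure-gradient force points toward the northwest (bearing 315°).
Geostrophic balance: in the Southern Hemisphere the Coriolis force deflects motion to the left, so the geostrophic wind blows 90° to the left of the pressure-gradient force (low pressure on the right).
Rotating 315° by 90° counterclockwise gives 225° — the wind blows toward the southwest.

225°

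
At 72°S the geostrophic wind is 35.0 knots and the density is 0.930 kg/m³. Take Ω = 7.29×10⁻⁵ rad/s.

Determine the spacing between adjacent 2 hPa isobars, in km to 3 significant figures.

Coriolis parameter at 72°S:
f = 2Ω sin φ = 2 × 7.29×10⁻⁵ × sin 72° = 1.39×10⁻⁴ s⁻¹
Wind speed in SI: 35.0 knots = 18.0 m/s
Geostrophic balance rearranged: |∂P/∂n| = f ρ V_g
|∂P/∂n| = 1.39×10⁻⁴ × 0.930 × 18.0 = 2.32×10⁻³ Pa/m
Isobar spacing: Δn = ΔP/|∂P/∂n| = 200 Pa / 2.32×10⁻³ Pa/m = 86134 m ≈ 86.1 km

86.1 km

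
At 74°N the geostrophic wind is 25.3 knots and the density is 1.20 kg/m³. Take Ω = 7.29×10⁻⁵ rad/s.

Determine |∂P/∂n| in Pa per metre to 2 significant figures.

Coriolis parameter at 74°N:
f = 2Ω sin φ = 2 × 7.29×10⁻⁵ × sin 74° = 1.40×10⁻⁴ s⁻¹
Wind speed in SI: 25.3 knots = 13.0 m/s
Geostrophic balance rearranged: |∂P/∂n| = f ρ V_g
|∂P/∂n| = 1.40×10⁻⁴ × 1.20 × 13.0 = 2.19×10⁻³ Pa/m

2.2×10⁻³ Pa/m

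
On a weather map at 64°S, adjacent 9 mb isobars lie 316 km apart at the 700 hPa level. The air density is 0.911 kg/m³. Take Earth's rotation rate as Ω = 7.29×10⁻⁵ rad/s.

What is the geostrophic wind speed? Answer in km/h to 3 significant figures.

Coriolis parameter at 64°S:
f = 2Ω sin φ = 2 × 7.29×10⁻⁵ × sin 64° = 1.31×10⁻⁴ s⁻¹
Pressure gradient: |∂P/∂n| = 900 Pa / 316000 m = 2.85×10⁻³ Pa/m
Geostrophic balance (pressure-gradient force = Coriolis force):
V_g = (1/(fρ)) |∂P/∂n| = 2.85×10⁻³ / (1.31×10⁻⁴ × 0.911) = 23.9 m/s
Converting: 23.9 m/s × 3.6 = 85.9 km/h

85.9 km/h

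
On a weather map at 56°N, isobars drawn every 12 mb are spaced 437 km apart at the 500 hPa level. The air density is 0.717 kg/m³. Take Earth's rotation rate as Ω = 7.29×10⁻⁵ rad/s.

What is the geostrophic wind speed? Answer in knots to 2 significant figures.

62 knots

Coriolis parameter at 56°N:
f = 2Ω sin φ = 2 × 7.29×10⁻⁵ × sin 56° = 1.21×10⁻⁴ s⁻¹
Pressure gradient: |∂P/∂n| = 1200 Pa / 437000 m = 2.75×10⁻³ Pa/m
Geostrophic balance (pressure-gradient force = Coriolis force):
V_g = (1/(fρ)) |∂P/∂n| = 2.75×10⁻³ / (1.21×10⁻⁴ × 0.717) = 31.7 m/s
Converting: 31.7 m/s × 1.944 = 62 knots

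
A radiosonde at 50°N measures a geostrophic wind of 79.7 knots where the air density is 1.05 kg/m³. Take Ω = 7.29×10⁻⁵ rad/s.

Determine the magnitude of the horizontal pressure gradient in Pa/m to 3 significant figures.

Coriolis parameter at 50°N:
f = 2Ω sin φ = 2 × 7.29×10⁻⁵ × sin 50° = 1.12×10⁻⁴ s⁻¹
Wind speed in SI: 79.7 knots = 41.0 m/s
Geostrophic balance rearranged: |∂P/∂n| = f ρ V_g
|∂P/∂n| = 1.12×10⁻⁴ × 1.05 × 41.0 = 4.81×10⁻³ Pa/m

4.81×10⁻³ Pa/m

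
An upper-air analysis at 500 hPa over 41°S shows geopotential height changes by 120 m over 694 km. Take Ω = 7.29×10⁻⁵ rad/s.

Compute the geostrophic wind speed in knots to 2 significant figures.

34 knots

Coriolis parameter at 41°S:
f = 2Ω sin φ = 2 × 7.29×10⁻⁵ × sin 41° = 9.57×10⁻⁵ s⁻¹
Height gradient: |∂Z/∂n| = 120 m / 694000 m = 1.73×10⁻⁴
On a pressure surface, geostrophic balance gives V_g = (g/f)|∂Z/∂n|:
V_g = 9.81 × 1.73×10⁻⁴ / 9.57×10⁻⁵ = 17.7 m/s
Converting: 17.7 m/s × 1.944 = 34 knots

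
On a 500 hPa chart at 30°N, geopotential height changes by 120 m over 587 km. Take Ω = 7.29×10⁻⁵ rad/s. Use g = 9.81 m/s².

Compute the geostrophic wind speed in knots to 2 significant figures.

Coriolis parameter at 30°N:
f = 2Ω sin φ = 2 × 7.29×10⁻⁵ × sin 30° = 7.29×10⁻⁵ s⁻¹
Height gradient: |∂Z/∂n| = 120 m / 587000 m = 2.04×10⁻⁴
On a pressure surface, geostrophic balance gives V_g = (g/f)|∂Z/∂n|:
V_g = 9.81 × 2.04×10⁻⁴ / 7.29×10⁻⁵ = 27.5 m/s
Converting: 27.5 m/s × 1.944 = 53 knots

53 knots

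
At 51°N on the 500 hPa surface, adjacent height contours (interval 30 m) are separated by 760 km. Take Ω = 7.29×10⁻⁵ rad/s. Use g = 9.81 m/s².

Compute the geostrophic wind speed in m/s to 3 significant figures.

Coriolis parameter at 51°N:
f = 2Ω sin φ = 2 × 7.29×10⁻⁵ × sin 51° = 1.13×10⁻⁴ s⁻¹
Height gradient: |∂Z/∂n| = 30 m / 760000 m = 3.95×10⁻⁵
On a pressure surface, geostrophic balance gives V_g = (g/f)|∂Z/∂n|:
V_g = 9.81 × 3.95×10⁻⁵ / 1.13×10⁻⁴ = 3.42 m/s

3.42 m/s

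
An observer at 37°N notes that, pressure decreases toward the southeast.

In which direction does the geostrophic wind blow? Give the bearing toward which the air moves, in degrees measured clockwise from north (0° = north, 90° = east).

The pressure-gradient force points toward the southeast (bearing 135°).
Geostrophic balance: in the Northern Hemisphere the Coriolis force deflects motion to the right, so the geostrophic wind blows 90° to the right of the pressure-gradient force (low pressure on the left).
Rotating 135° by 90° clockwise gives 225° — the wind blows toward the southwest.

225°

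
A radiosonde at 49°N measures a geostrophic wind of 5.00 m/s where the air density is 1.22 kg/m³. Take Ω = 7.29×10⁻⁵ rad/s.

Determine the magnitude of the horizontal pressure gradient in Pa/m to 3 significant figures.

6.71×10⁻⁴ Pa/m

Coriolis parameter at 49°N:
f = 2Ω sin φ = 2 × 7.29×10⁻⁵ × sin 49° = 1.10×10⁻⁴ s⁻¹
Geostrophic balance rearranged: |∂P/∂n| = f ρ V_g
|∂P/∂n| = 1.10×10⁻⁴ × 1.22 × 5.00 = 6.71×10⁻⁴ Pa/m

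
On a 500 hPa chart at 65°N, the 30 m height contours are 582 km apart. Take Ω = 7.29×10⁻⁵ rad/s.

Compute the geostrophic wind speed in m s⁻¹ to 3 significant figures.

Coriolis parameter at 65°N:
f = 2Ω sin φ = 2 × 7.29×10⁻⁵ × sin 65° = 1.32×10⁻⁴ s⁻¹
Height gradient: |∂Z/∂n| = 30 m / 582000 m = 5.15×10⁻⁵
On a pressure surface, geostrophic balance gives V_g = (g/f)|∂Z/∂n|:
V_g = 9.81 × 5.15×10⁻⁵ / 1.32×10⁻⁴ = 3.83 m/s

3.83 m s⁻¹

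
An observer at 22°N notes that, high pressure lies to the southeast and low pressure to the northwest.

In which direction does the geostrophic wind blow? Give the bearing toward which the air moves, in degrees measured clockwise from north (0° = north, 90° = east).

The pressure-gradient force points toward the northwest (bearing 315°).
Geostrophic balance: in the Northern Hemisphere the Coriolis force deflects motion to the right, so the geostrophic wind blows 90° to the right of the pressure-gradient force (low pressure on the left).
Rotating 315° by 90° clockwise gives 045° — the wind blows toward the northeast.

045°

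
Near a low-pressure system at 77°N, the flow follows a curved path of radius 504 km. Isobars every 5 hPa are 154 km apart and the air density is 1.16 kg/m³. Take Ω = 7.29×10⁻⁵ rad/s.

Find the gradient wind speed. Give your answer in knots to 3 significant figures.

31.3 knots

Coriolis parameter at 77°N:
f = 2Ω sin φ = 2 × 7.29×10⁻⁵ × sin 77° = 1.42×10⁻⁴ s⁻¹
Pressure gradient: |∂P/∂n| = 500 Pa / 154000 m = 3.25×10⁻³ Pa/m
Geostrophic speed: V_g = |∂P/∂n|/(fρ) = 3.25×10⁻³/(1.42×10⁻⁴ × 1.16) = 19.7 m/s
Around a low, centrifugal force acts outward with Coriolis, so pressure-gradient force balances both:
(1/ρ)|∂P/∂n| = fV + V²/R  →  V² + fR·V − fR·V_g = 0
With fR = 1.42×10⁻⁴ × 504×10³ m = 71.6 m/s:
V = [−fR + √((fR)² + 4 fR V_g)]/2 = [−71.6 + √(71.6² + 4×71.6×19.7)]/2 = 16.1 m/s
Subgeostrophic (V < V_g = 19.7 m/s), as expected around a low.
Converting: 16.1 m/s × 1.944 = 31.3 knots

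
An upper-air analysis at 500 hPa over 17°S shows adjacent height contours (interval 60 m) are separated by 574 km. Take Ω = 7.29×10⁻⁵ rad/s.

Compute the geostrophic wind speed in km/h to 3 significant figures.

Coriolis parameter at 17°S:
f = 2Ω sin φ = 2 × 7.29×10⁻⁵ × sin 17° = 4.26×10⁻⁵ s⁻¹
Height gradient: |∂Z/∂n| = 60 m / 574000 m = 1.05×10⁻⁴
On a pressure surface, geostrophic balance gives V_g = (g/f)|∂Z/∂n|:
V_g = 9.81 × 1.05×10⁻⁴ / 4.26×10⁻⁵ = 24.1 m/s
Converting: 24.1 m/s × 3.6 = 86.6 km/h

86.6 km/h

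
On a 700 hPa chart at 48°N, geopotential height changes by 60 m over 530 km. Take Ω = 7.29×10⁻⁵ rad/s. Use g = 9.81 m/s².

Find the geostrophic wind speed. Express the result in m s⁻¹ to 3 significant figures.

Coriolis parameter at 48°N:
f = 2Ω sin φ = 2 × 7.29×10⁻⁵ × sin 48° = 1.08×10⁻⁴ s⁻¹
Height gradient: |∂Z/∂n| = 60 m / 530000 m = 1.13×10⁻⁴
On a pressure surface, geostrophic balance gives V_g = (g/f)|∂Z/∂n|:
V_g = 9.81 × 1.13×10⁻⁴ / 1.08×10⁻⁴ = 10.2 m/s

10.2 m s⁻¹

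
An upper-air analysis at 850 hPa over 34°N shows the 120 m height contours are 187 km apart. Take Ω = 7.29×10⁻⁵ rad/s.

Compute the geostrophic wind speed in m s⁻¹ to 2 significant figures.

77 m s⁻¹

Coriolis parameter at 34°N:
f = 2Ω sin φ = 2 × 7.29×10⁻⁵ × sin 34° = 8.15×10⁻⁵ s⁻¹
Height gradient: |∂Z/∂n| = 120 m / 187000 m = 6.42×10⁻⁴
On a pressure surface, geostrophic balance gives V_g = (g/f)|∂Z/∂n|:
V_g = 9.81 × 6.42×10⁻⁴ / 8.15×10⁻⁵ = 77.2 m/s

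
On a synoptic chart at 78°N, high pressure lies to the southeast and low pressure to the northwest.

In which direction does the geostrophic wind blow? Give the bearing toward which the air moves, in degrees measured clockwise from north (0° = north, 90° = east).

045°

The pressure-gradient force points toward the northwest (bearing 315°).
Geostrophic balance: in the Northern Hemisphere the Coriolis force deflects motion to the right, so the geostrophic wind blows 90° to the right of the pressure-gradient force (low pressure on the left).
Rotating 315° by 90° clockwise gives 045° — the wind blows toward the northeast.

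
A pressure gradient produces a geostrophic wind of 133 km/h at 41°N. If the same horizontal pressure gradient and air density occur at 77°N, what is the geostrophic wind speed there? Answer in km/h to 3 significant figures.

89.6 km/h

With the same pressure gradient and density, V_g ∝ 1/f ∝ 1/sin φ.
V₂ = V₁ · sin φ₁ / sin φ₂ = 133 × sin 41° / sin 77°
V₂ = 133 × 0.6561/0.9744 = 89.6 km/h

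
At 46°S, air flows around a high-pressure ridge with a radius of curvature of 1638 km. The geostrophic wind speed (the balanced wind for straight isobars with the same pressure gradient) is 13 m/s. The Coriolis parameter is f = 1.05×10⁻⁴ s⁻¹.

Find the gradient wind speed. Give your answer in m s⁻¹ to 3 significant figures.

14.2 m s⁻¹

Around a high, pressure-gradient force acts outward with centrifugal, so Coriolis balances both:
fV = (1/ρ)|∂P/∂n| + V²/R  →  V² − fR·V + fR·V_g = 0
With fR = 1.05×10⁻⁴ × 1638×10³ m = 172 m/s:
V = [fR − √((fR)² − 4 fR V_g)]/2 = [172 − √(172² − 4×172×13)]/2 = 14.2 m/s
Supergeostrophic (V > V_g = 13 m/s), as expected around a high.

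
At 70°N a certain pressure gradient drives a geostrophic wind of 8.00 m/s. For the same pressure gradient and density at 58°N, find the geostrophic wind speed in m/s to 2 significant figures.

8.9 m/s

With the same pressure gradient and density, V_g ∝ 1/f ∝ 1/sin φ.
V₂ = V₁ · sin φ₁ / sin φ₂ = 8.00 × sin 70° / sin 58°
V₂ = 8.00 × 0.9397/0.8480 = 8.9 m/s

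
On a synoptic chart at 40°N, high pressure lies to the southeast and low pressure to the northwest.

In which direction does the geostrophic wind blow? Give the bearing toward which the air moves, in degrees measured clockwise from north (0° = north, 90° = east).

045°

The pressure-gradient force points toward the northwest (bearing 315°).
Geostrophic balance: in the Northern Hemisphere the Coriolis force deflects motion to the right, so the geostrophic wind blows 90° to the right of the pressure-gradient force (low pressure on the left).
Rotating 315° by 90° clockwise gives 045° — the wind blows toward the northeast.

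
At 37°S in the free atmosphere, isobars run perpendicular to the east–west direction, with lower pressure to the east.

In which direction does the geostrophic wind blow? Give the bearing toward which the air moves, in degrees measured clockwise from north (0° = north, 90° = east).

The pressure-gradient force points toward the east (bearing 090°).
Geostrophic balance: in the Southern Hemisphere the Coriolis force deflects motion to the left, so the geostrophic wind blows 90° to the left of the pressure-gradient force (low pressure on the right).
Rotating 090° by 90° counterclockwise gives 000° — the wind blows toward the north.

000°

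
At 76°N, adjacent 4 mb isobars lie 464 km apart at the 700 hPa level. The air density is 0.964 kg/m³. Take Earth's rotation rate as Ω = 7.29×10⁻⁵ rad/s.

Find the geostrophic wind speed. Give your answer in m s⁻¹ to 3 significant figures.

Coriolis parameter at 76°N:
f = 2Ω sin φ = 2 × 7.29×10⁻⁵ × sin 76° = 1.41×10⁻⁴ s⁻¹
Pressure gradient: |∂P/∂n| = 400 Pa / 464000 m = 8.62×10⁻⁴ Pa/m
Geostrophic balance (pressure-gradient force = Coriolis force):
V_g = (1/(fρ)) |∂P/∂n| = 8.62×10⁻⁴ / (1.41×10⁻⁴ × 0.964) = 6.32 m/s

6.32 m s⁻¹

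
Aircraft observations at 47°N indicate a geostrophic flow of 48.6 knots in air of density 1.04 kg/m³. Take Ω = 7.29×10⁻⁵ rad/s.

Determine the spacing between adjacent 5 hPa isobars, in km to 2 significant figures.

Coriolis parameter at 47°N:
f = 2Ω sin φ = 2 × 7.29×10⁻⁵ × sin 47° = 1.07×10⁻⁴ s⁻¹
Wind speed in SI: 48.6 knots = 25.0 m/s
Geostrophic balance rearranged: |∂P/∂n| = f ρ V_g
|∂P/∂n| = 1.07×10⁻⁴ × 1.04 × 25.0 = 2.77×10⁻³ Pa/m
Isobar spacing: Δn = ΔP/|∂P/∂n| = 500 Pa / 2.77×10⁻³ Pa/m = 180334 m ≈ 180 km

180 km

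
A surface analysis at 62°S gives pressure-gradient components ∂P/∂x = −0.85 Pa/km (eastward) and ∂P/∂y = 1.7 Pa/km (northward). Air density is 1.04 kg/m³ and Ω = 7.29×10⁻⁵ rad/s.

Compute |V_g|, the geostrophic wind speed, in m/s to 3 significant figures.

Coriolis parameter at 62°S:
f = 2Ω sin φ = 2 × 7.29×10⁻⁵ × sin 62° = 1.29×10⁻⁴ s⁻¹
In the Southern Hemisphere f is negative: f = −1.29×10⁻⁴ s⁻¹.
Component geostrophic relations (x east, y north):
u_g = −(1/(fρ)) ∂P/∂y,  v_g = (1/(fρ)) ∂P/∂x
u_g = −(1.7×10⁻³)/(−1.29×10⁻⁴ × 1.04) = 12.7 m/s;  v_g = (−0.85×10⁻³)/(−1.29×10⁻⁴ × 1.04) = 6.35 m/s
|V_g| = √(u_g² + v_g²) = 14.2 m/s

14.2 m/s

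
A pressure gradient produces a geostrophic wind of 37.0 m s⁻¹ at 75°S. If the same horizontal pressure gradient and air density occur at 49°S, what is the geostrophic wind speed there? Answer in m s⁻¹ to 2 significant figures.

With the same pressure gradient and density, V_g ∝ 1/f ∝ 1/sin φ.
V₂ = V₁ · sin φ₁ / sin φ₂ = 37.0 × sin 75° / sin 49°
V₂ = 37.0 × 0.9659/0.7547 = 47 m s⁻¹

47 m s⁻¹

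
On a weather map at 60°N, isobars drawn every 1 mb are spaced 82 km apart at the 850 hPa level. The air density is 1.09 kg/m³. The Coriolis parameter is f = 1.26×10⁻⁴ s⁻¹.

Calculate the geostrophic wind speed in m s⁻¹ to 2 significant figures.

8.9 m s⁻¹

Pressure gradient: |∂P/∂n| = 100 Pa / 82000 m = 1.22×10⁻³ Pa/m
Geostrophic balance (pressure-gradient force = Coriolis force):
V_g = (1/(fρ)) |∂P/∂n| = 1.22×10⁻³ / (1.26×10⁻⁴ × 1.09) = 8.88 m/s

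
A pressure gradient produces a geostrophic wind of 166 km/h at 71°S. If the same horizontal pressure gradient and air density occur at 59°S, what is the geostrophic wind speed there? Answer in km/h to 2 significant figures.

180 km/h

With the same pressure gradient and density, V_g ∝ 1/f ∝ 1/sin φ.
V₂ = V₁ · sin φ₁ / sin φ₂ = 166 × sin 71° / sin 59°
V₂ = 166 × 0.9455/0.8572 = 180 km/h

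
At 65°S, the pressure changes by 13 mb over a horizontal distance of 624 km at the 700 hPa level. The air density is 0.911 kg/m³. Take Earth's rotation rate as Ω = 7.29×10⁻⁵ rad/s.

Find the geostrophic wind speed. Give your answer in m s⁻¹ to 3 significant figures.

17.3 m s⁻¹

Coriolis parameter at 65°S:
f = 2Ω sin φ = 2 × 7.29×10⁻⁵ × sin 65° = 1.32×10⁻⁴ s⁻¹
Pressure gradient: |∂P/∂n| = 1300 Pa / 624000 m = 2.08×10⁻³ Pa/m
Geostrophic balance (pressure-gradient force = Coriolis force):
V_g = (1/(fρ)) |∂P/∂n| = 2.08×10⁻³ / (1.32×10⁻⁴ × 0.911) = 17.3 m/s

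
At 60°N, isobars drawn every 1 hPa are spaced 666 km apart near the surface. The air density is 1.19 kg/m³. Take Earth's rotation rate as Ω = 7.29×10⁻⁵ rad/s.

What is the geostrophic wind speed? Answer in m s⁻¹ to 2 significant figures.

1.00 m s⁻¹

Coriolis parameter at 60°N:
f = 2Ω sin φ = 2 × 7.29×10⁻⁵ × sin 60° = 1.26×10⁻⁴ s⁻¹
Pressure gradient: |∂P/∂n| = 100 Pa / 666000 m = 1.50×10⁻⁴ Pa/m
Geostrophic balance (pressure-gradient force = Coriolis force):
V_g = (1/(fρ)) |∂P/∂n| = 1.50×10⁻⁴ / (1.26×10⁻⁴ × 1.19) = 0.999 m/s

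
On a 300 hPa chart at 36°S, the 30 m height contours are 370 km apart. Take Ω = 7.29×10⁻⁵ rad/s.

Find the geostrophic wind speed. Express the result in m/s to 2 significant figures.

Coriolis parameter at 36°S:
f = 2Ω sin φ = 2 × 7.29×10⁻⁵ × sin 36° = 8.57×10⁻⁵ s⁻¹
Height gradient: |∂Z/∂n| = 30 m / 370000 m = 8.11×10⁻⁵
On a pressure surface, geostrophic balance gives V_g = (g/f)|∂Z/∂n|:
V_g = 9.81 × 8.11×10⁻⁵ / 8.57×10⁻⁵ = 9.28 m/s

9.3 m/s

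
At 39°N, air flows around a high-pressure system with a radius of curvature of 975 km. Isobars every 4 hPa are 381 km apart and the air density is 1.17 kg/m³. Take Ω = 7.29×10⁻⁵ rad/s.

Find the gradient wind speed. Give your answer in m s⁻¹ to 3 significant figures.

11.2 m s⁻¹

Coriolis parameter at 39°N:
f = 2Ω sin φ = 2 × 7.29×10⁻⁵ × sin 39° = 9.18×10⁻⁵ s⁻¹
Pressure gradient: |∂P/∂n| = 400 Pa / 381000 m = 1.05×10⁻³ Pa/m
Geostrophic speed: V_g = |∂P/∂n|/(fρ) = 1.05×10⁻³/(9.18×10⁻⁵ × 1.17) = 9.78 m/s
Around a high, pressure-gradient force acts outward with centrifugal, so Coriolis balances both:
fV = (1/ρ)|∂P/∂n| + V²/R  →  V² − fR·V + fR·V_g = 0
With fR = 9.18×10⁻⁵ × 975×10³ m = 89.5 m/s:
V = [fR − √((fR)² − 4 fR V_g)]/2 = [89.5 − √(89.5² − 4×89.5×9.78)]/2 = 11.2 m/s
Supergeostrophic (V > V_g = 9.78 m/s), as expected around a high.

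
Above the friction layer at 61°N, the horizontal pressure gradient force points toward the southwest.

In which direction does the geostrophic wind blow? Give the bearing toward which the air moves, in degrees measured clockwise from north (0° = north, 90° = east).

The pressure-gradient force points toward the southwest (bearing 225°).
Geostrophic balance: in the Northern Hemisphere the Coriolis force deflects motion to the right, so the geostrophic wind blows 90° to the right of the pressure-gradient force (low pressure on the left).
Rotating 225° by 90° clockwise gives 315° — the wind blows toward the northwest.

315°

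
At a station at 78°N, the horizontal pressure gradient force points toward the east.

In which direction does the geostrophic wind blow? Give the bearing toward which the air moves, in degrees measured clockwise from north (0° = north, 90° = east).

180°

The pressure-gradient force points toward the east (bearing 090°).
Geostrophic balance: in the Northern Hemisphere the Coriolis force deflects motion to the right, so the geostrophic wind blows 90° to the right of the pressure-gradient force (low pressure on the left).
Rotating 090° by 90° clockwise gives 180° — the wind blows toward the south.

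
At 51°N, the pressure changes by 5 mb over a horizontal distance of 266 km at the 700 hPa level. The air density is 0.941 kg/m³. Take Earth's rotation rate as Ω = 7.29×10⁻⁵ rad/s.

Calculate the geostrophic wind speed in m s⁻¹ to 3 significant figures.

Coriolis parameter at 51°N:
f = 2Ω sin φ = 2 × 7.29×10⁻⁵ × sin 51° = 1.13×10⁻⁴ s⁻¹
Pressure gradient: |∂P/∂n| = 500 Pa / 266000 m = 1.88×10⁻³ Pa/m
Geostrophic balance (pressure-gradient force = Coriolis force):
V_g = (1/(fρ)) |∂P/∂n| = 1.88×10⁻³ / (1.13×10⁻⁴ × 0.941) = 17.6 m/s

17.6 m s⁻¹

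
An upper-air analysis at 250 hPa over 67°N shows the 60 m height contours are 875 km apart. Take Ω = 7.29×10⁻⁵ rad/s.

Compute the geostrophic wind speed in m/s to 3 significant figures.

5.01 m/s

Coriolis parameter at 67°N:
f = 2Ω sin φ = 2 × 7.29×10⁻⁵ × sin 67° = 1.34×10⁻⁴ s⁻¹
Height gradient: |∂Z/∂n| = 60 m / 875000 m = 6.86×10⁻⁵
On a pressure surface, geostrophic balance gives V_g = (g/f)|∂Z/∂n|:
V_g = 9.81 × 6.86×10⁻⁵ / 1.34×10⁻⁴ = 5.01 m/s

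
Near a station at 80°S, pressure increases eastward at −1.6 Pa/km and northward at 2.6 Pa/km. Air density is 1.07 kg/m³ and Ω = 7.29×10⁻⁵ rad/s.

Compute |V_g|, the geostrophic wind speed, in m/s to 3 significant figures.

Coriolis parameter at 80°S:
f = 2Ω sin φ = 2 × 7.29×10⁻⁵ × sin 80° = 1.44×10⁻⁴ s⁻¹
In the Southern Hemisphere f is negative: f = −1.44×10⁻⁴ s⁻¹.
Component geostrophic relations (x east, y north):
u_g = −(1/(fρ)) ∂P/∂y,  v_g = (1/(fρ)) ∂P/∂x
u_g = −(2.6×10⁻³)/(−1.44×10⁻⁴ × 1.07) = 16.9 m/s;  v_g = (−1.6×10⁻³)/(−1.44×10⁻⁴ × 1.07) = 10.4 m/s
|V_g| = √(u_g² + v_g²) = 19.9 m/s

19.9 m/s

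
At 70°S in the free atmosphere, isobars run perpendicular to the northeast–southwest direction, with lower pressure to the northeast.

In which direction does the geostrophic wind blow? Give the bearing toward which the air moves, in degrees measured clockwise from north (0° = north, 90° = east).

315°

The pressure-gradient force points toward the northeast (bearing 045°).
Geostrophic balance: in the Southern Hemisphere the Coriolis force deflects motion to the left, so the geostrophic wind blows 90° to the left of the pressure-gradient force (low pressure on the right).
Rotating 045° by 90° counterclockwise gives 315° — the wind blows toward the northwest.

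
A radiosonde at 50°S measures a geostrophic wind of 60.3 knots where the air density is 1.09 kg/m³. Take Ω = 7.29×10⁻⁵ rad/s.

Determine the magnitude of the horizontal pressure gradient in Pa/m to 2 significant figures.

Coriolis parameter at 50°S:
f = 2Ω sin φ = 2 × 7.29×10⁻⁵ × sin 50° = 1.12×10⁻⁴ s⁻¹
Wind speed in SI: 60.3 knots = 31.0 m/s
Geostrophic balance rearranged: |∂P/∂n| = f ρ V_g
|∂P/∂n| = 1.12×10⁻⁴ × 1.09 × 31.0 = 3.78×10⁻³ Pa/m

3.8×10⁻³ Pa/m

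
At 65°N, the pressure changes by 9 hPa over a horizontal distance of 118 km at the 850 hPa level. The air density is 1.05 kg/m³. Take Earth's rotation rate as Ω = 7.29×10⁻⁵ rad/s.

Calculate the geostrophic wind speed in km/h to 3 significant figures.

198 km/h

Coriolis parameter at 65°N:
f = 2Ω sin φ = 2 × 7.29×10⁻⁵ × sin 65° = 1.32×10⁻⁴ s⁻¹
Pressure gradient: |∂P/∂n| = 900 Pa / 118000 m = 7.63×10⁻³ Pa/m
Geostrophic balance (pressure-gradient force = Coriolis force):
V_g = (1/(fρ)) |∂P/∂n| = 7.63×10⁻³ / (1.32×10⁻⁴ × 1.05) = 55.0 m/s
Converting: 55.0 m/s × 3.6 = 198 km/h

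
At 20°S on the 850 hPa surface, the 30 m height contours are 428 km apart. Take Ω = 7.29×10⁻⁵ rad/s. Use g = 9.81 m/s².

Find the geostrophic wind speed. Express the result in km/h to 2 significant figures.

Coriolis parameter at 20°S:
f = 2Ω sin φ = 2 × 7.29×10⁻⁵ × sin 20° = 4.99×10⁻⁵ s⁻¹
Height gradient: |∂Z/∂n| = 30 m / 428000 m = 7.01×10⁻⁵
On a pressure surface, geostrophic balance gives V_g = (g/f)|∂Z/∂n|:
V_g = 9.81 × 7.01×10⁻⁵ / 4.99×10⁻⁵ = 13.8 m/s
Converting: 13.8 m/s × 3.6 = 50 km/h

50 km/h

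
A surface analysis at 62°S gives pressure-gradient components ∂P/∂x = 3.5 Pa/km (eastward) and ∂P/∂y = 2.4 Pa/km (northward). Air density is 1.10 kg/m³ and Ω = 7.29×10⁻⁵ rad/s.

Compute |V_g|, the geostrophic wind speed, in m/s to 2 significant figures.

30 m/s

Coriolis parameter at 62°S:
f = 2Ω sin φ = 2 × 7.29×10⁻⁵ × sin 62° = 1.29×10⁻⁴ s⁻¹
In the Southern Hemisphere f is negative: f = −1.29×10⁻⁴ s⁻¹.
Component geostrophic relations (x east, y north):
u_g = −(1/(fρ)) ∂P/∂y,  v_g = (1/(fρ)) ∂P/∂x
u_g = −(2.4×10⁻³)/(−1.29×10⁻⁴ × 1.10) = 16.9 m/s;  v_g = (3.5×10⁻³)/(−1.29×10⁻⁴ × 1.10) = −24.7 m/s
|V_g| = √(u_g² + v_g²) = 30.0 m/s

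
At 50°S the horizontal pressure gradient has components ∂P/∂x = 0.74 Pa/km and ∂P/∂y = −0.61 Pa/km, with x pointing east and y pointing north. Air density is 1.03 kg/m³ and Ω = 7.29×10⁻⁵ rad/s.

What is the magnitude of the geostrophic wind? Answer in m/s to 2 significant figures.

8.3 m/s

Coriolis parameter at 50°S:
f = 2Ω sin φ = 2 × 7.29×10⁻⁵ × sin 50° = 1.12×10⁻⁴ s⁻¹
In the Southern Hemisphere f is negative: f = −1.12×10⁻⁴ s⁻¹.
Component geostrophic relations (x east, y north):
u_g = −(1/(fρ)) ∂P/∂y,  v_g = (1/(fρ)) ∂P/∂x
u_g = −(−0.61×10⁻³)/(−1.12×10⁻⁴ × 1.03) = −5.30 m/s;  v_g = (0.74×10⁻³)/(−1.12×10⁻⁴ × 1.03) = −6.43 m/s
|V_g| = √(u_g² + v_g²) = 8.34 m/s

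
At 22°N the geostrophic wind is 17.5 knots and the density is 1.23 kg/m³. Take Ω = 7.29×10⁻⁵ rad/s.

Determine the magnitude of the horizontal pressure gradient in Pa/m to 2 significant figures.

Coriolis parameter at 22°N:
f = 2Ω sin φ = 2 × 7.29×10⁻⁵ × sin 22° = 5.46×10⁻⁵ s⁻¹
Wind speed in SI: 17.5 knots = 9.00 m/s
Geostrophic balance rearranged: |∂P/∂n| = f ρ V_g
|∂P/∂n| = 5.46×10⁻⁵ × 1.23 × 9.00 = 6.05×10⁻⁴ Pa/m

6.0×10⁻⁴ Pa/m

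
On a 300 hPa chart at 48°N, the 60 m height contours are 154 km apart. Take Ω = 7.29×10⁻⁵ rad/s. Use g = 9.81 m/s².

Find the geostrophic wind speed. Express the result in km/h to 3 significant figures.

Coriolis parameter at 48°N:
f = 2Ω sin φ = 2 × 7.29×10⁻⁵ × sin 48° = 1.08×10⁻⁴ s⁻¹
Height gradient: |∂Z/∂n| = 60 m / 154000 m = 3.90×10⁻⁴
On a pressure surface, geostrophic balance gives V_g = (g/f)|∂Z/∂n|:
V_g = 9.81 × 3.90×10⁻⁴ / 1.08×10⁻⁴ = 35.3 m/s
Converting: 35.3 m/s × 3.6 = 127 km/h

127 km/h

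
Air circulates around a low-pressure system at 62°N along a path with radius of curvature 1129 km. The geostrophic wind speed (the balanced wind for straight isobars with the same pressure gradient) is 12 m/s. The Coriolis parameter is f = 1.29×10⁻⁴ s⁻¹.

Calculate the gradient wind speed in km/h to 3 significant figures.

Around a low, centrifugal force acts outward with Coriolis, so pressure-gradient force balances both:
(1/ρ)|∂P/∂n| = fV + V²/R  →  V² + fR·V − fR·V_g = 0
With fR = 1.29×10⁻⁴ × 1129×10³ m = 146 m/s:
V = [−fR + √((fR)² + 4 fR V_g)]/2 = [−146 + √(146² + 4×146×12)]/2 = 11.1 m/s
Subgeostrophic (V < V_g = 12 m/s), as expected around a low.
Converting: 11.1 m/s × 3.6 = 40.1 km/h

40.1 km/h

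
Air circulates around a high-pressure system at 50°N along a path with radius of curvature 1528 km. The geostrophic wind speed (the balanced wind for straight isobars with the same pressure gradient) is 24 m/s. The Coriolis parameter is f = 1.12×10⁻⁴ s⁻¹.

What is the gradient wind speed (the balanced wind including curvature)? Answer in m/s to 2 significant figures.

29 m/s

Around a high, pressure-gradient force acts outward with centrifugal, so Coriolis balances both:
fV = (1/ρ)|∂P/∂n| + V²/R  →  V² − fR·V + fR·V_g = 0
With fR = 1.12×10⁻⁴ × 1528×10³ m = 171 m/s:
V = [fR − √((fR)² − 4 fR V_g)]/2 = [171 − √(171² − 4×171×24)]/2 = 28.9 m/s
Supergeostrophic (V > V_g = 24 m/s), as expected around a high.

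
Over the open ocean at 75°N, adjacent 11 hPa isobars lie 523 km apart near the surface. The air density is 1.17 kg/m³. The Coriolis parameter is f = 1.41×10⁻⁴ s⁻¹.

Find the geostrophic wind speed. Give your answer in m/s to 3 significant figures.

12.7 m/s

Pressure gradient: |∂P/∂n| = 1100 Pa / 523000 m = 2.10×10⁻³ Pa/m
Geostrophic balance (pressure-gradient force = Coriolis force):
V_g = (1/(fρ)) |∂P/∂n| = 2.10×10⁻³ / (1.41×10⁻⁴ × 1.17) = 12.7 m/s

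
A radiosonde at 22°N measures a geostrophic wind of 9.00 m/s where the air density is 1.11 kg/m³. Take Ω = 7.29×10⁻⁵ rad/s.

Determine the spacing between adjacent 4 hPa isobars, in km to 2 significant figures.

730 km

Coriolis parameter at 22°N:
f = 2Ω sin φ = 2 × 7.29×10⁻⁵ × sin 22° = 5.46×10⁻⁵ s⁻¹
Geostrophic balance rearranged: |∂P/∂n| = f ρ V_g
|∂P/∂n| = 5.46×10⁻⁵ × 1.11 × 9.00 = 5.46×10⁻⁴ Pa/m
Isobar spacing: Δn = ΔP/|∂P/∂n| = 400 Pa / 5.46×10⁻⁴ Pa/m = 733097 m ≈ 730 km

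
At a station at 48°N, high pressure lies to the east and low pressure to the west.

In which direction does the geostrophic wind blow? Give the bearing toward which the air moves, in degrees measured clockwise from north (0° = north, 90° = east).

The pressure-gradient force points toward the west (bearing 270°).
Geostrophic balance: in the Northern Hemisphere the Coriolis force deflects motion to the right, so the geostrophic wind blows 90° to the right of the pressure-gradient force (low pressure on the left).
Rotating 270° by 90° clockwise gives 000° — the wind blows toward the north.

000°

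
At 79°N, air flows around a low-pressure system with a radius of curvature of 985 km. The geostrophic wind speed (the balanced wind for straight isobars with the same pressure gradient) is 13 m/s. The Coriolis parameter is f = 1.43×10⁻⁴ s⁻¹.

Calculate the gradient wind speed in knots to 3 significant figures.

23.3 knots

Around a low, centrifugal force acts outward with Coriolis, so pressure-gradient force balances both:
(1/ρ)|∂P/∂n| = fV + V²/R  →  V² + fR·V − fR·V_g = 0
With fR = 1.43×10⁻⁴ × 985×10³ m = 141 m/s:
V = [−fR + √((fR)² + 4 fR V_g)]/2 = [−141 + √(141² + 4×141×13)]/2 = 12 m/s
Subgeostrophic (V < V_g = 13 m/s), as expected around a low.
Converting: 12 m/s × 1.944 = 23.3 knots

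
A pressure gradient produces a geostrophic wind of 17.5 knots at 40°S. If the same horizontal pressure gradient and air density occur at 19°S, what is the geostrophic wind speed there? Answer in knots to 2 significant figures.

35 knots

With the same pressure gradient and density, V_g ∝ 1/f ∝ 1/sin φ.
V₂ = V₁ · sin φ₁ / sin φ₂ = 17.5 × sin 40° / sin 19°
V₂ = 17.5 × 0.6428/0.3256 = 35 knots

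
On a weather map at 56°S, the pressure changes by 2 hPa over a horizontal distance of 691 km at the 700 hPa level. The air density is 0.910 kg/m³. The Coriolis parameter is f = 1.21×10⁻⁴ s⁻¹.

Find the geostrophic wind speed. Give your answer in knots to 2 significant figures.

5.1 knots

Pressure gradient: |∂P/∂n| = 200 Pa / 691000 m = 2.89×10⁻⁴ Pa/m
Geostrophic balance (pressure-gradient force = Coriolis force):
V_g = (1/(fρ)) |∂P/∂n| = 2.89×10⁻⁴ / (1.21×10⁻⁴ × 0.910) = 2.63 m/s
Converting: 2.63 m/s × 1.944 = 5.1 knots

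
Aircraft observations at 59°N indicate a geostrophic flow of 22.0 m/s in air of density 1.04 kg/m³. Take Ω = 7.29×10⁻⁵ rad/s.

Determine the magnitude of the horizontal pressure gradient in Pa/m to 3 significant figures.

Coriolis parameter at 59°N:
f = 2Ω sin φ = 2 × 7.29×10⁻⁵ × sin 59° = 1.25×10⁻⁴ s⁻¹
Geostrophic balance rearranged: |∂P/∂n| = f ρ V_g
|∂P/∂n| = 1.25×10⁻⁴ × 1.04 × 22.0 = 2.86×10⁻³ Pa/m

2.86×10⁻³ Pa/m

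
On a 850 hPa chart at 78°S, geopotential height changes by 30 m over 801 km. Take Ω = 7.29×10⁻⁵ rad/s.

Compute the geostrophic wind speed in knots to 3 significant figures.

5.01 knots

Coriolis parameter at 78°S:
f = 2Ω sin φ = 2 × 7.29×10⁻⁵ × sin 78° = 1.43×10⁻⁴ s⁻¹
Height gradient: |∂Z/∂n| = 30 m / 801000 m = 3.75×10⁻⁵
On a pressure surface, geostrophic balance gives V_g = (g/f)|∂Z/∂n|:
V_g = 9.81 × 3.75×10⁻⁵ / 1.43×10⁻⁴ = 2.58 m/s
Converting: 2.58 m/s × 1.944 = 5.01 knots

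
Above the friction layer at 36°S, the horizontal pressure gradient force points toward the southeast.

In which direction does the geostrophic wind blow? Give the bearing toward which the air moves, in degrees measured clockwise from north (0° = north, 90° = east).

045°

The pressure-gradient force points toward the southeast (bearing 135°).
Geostrophic balance: in the Southern Hemisphere the Coriolis force deflects motion to the left, so the geostrophic wind blows 90° to the left of the pressure-gradient force (low pressure on the right).
Rotating 135° by 90° counterclockwise gives 045° — the wind blows toward the northeast.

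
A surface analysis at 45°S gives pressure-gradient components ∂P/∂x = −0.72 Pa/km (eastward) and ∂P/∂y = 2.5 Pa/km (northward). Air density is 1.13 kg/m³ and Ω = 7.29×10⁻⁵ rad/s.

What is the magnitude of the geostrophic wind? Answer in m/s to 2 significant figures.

Coriolis parameter at 45°S:
f = 2Ω sin φ = 2 × 7.29×10⁻⁵ × sin 45° = 1.03×10⁻⁴ s⁻¹
In the Southern Hemisphere f is negative: f = −1.03×10⁻⁴ s⁻¹.
Component geostrophic relations (x east, y north):
u_g = −(1/(fρ)) ∂P/∂y,  v_g = (1/(fρ)) ∂P/∂x
u_g = −(2.5×10⁻³)/(−1.03×10⁻⁴ × 1.13) = 21.5 m/s;  v_g = (−0.72×10⁻³)/(−1.03×10⁻⁴ × 1.13) = 6.18 m/s
|V_g| = √(u_g² + v_g²) = 22.3 m/s

22 m/s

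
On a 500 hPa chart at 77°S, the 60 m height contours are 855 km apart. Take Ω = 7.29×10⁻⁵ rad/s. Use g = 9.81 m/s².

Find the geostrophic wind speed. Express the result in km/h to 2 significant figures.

Coriolis parameter at 77°S:
f = 2Ω sin φ = 2 × 7.29×10⁻⁵ × sin 77° = 1.42×10⁻⁴ s⁻¹
Height gradient: |∂Z/∂n| = 60 m / 855000 m = 7.02×10⁻⁵
On a pressure surface, geostrophic balance gives V_g = (g/f)|∂Z/∂n|:
V_g = 9.81 × 7.02×10⁻⁵ / 1.42×10⁻⁴ = 4.85 m/s
Converting: 4.85 m/s × 3.6 = 17 km/h

17 km/h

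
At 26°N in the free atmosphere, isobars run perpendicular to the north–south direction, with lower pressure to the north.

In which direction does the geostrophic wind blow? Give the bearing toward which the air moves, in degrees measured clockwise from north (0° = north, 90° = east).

The pressure-gradient force points toward the north (bearing 000°).
Geostrophic balance: in the Northern Hemisphere the Coriolis force deflects motion to the right, so the geostrophic wind blows 90° to the right of the pressure-gradient force (low pressure on the left).
Rotating 000° by 90° clockwise gives 090° — the wind blows toward the east.

090°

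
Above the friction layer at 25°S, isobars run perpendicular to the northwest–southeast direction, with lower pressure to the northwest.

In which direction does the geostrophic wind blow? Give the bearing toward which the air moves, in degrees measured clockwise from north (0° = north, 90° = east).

225°

The pressure-gradient force points toward the northwest (bearing 315°).
Geostrophic balance: in the Southern Hemisphere the Coriolis force deflects motion to the left, so the geostrophic wind blows 90° to the left of the pressure-gradient force (low pressure on the right).
Rotating 315° by 90° counterclockwise gives 225° — the wind blows toward the southwest.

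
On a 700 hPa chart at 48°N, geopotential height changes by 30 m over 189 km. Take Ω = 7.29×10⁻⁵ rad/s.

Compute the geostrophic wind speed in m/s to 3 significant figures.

Coriolis parameter at 48°N:
f = 2Ω sin φ = 2 × 7.29×10⁻⁵ × sin 48° = 1.08×10⁻⁴ s⁻¹
Height gradient: |∂Z/∂n| = 30 m / 189000 m = 1.59×10⁻⁴
On a pressure surface, geostrophic balance gives V_g = (g/f)|∂Z/∂n|:
V_g = 9.81 × 1.59×10⁻⁴ / 1.08×10⁻⁴ = 14.4 m/s

14.4 m/s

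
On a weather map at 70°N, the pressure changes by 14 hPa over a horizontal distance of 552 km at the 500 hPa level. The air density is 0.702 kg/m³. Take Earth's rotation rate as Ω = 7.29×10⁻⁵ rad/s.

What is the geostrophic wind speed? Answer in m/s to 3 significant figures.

Coriolis parameter at 70°N:
f = 2Ω sin φ = 2 × 7.29×10⁻⁵ × sin 70° = 1.37×10⁻⁴ s⁻¹
Pressure gradient: |∂P/∂n| = 1400 Pa / 552000 m = 2.54×10⁻³ Pa/m
Geostrophic balance (pressure-gradient force = Coriolis force):
V_g = (1/(fρ)) |∂P/∂n| = 2.54×10⁻³ / (1.37×10⁻⁴ × 0.702) = 26.4 m/s

26.4 m/s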